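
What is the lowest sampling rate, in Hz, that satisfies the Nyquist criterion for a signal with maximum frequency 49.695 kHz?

99,390 Hz

Minimum sample rate = 2 × 49,695 Hz = 99,390 Hz.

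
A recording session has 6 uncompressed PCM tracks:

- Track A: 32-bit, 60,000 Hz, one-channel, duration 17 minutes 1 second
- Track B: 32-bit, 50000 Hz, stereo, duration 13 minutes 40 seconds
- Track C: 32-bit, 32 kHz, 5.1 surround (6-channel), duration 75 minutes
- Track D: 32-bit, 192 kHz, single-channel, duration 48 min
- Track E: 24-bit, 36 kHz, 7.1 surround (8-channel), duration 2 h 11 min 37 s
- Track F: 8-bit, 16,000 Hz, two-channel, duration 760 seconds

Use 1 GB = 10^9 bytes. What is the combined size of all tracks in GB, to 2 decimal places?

13.09 GB

Track A: 17 minutes 1 second = 1,021 s; 60,000 × 1,021 × 4 × 1 = 245,040,000 bytes.
Track B: 13 minutes 40 seconds = 820 s; 50,000 × 820 × 4 × 2 = 328,000,000 bytes.
Track C: 75 minutes = 4,500 s; 32,000 × 4,500 × 4 × 6 = 3,456,000,000 bytes.
Track D: 48 min = 2,880 s; 192,000 × 2,880 × 4 × 1 = 2,211,840,000 bytes.
Track E: 2 h 11 min 37 s = 7,897 s; 36,000 × 7,897 × 3 × 8 = 6,823,008,000 bytes.
Track F: 16,000 × 760 × 1 × 2 = 24,320,000 bytes.
Total = 13,088,208,000 bytes = 13.09 GB.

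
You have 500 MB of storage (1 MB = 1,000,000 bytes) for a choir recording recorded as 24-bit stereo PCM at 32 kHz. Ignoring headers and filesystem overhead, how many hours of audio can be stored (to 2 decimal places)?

0.72 hours

Uncompressed byte rate = 32,000 × 3 × 2 = 192,000 bytes/s.
Capacity = 500 × 1,000,000 = 500,000,000 bytes.
500,000,000 / 192,000 ≈ 2604.17 s → 0.72 hours.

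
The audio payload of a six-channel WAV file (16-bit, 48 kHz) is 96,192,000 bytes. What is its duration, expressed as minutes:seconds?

Byte rate = 48,000 × 2 × 6 = 576,000 bytes/s.
Duration = 96,192,000 / 576,000 = 167 s.
167 s = 2:47.

2:47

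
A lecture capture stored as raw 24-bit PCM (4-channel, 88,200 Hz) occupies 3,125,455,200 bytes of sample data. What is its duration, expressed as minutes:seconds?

49:13

Byte rate = 88,200 × 3 × 4 = 1,058,400 bytes/s.
Duration = 3,125,455,200 / 1,058,400 = 2,953 s.
2,953 s = 49:13.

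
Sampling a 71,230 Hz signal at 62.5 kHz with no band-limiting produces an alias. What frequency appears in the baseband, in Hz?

Nyquist = 62,500/2 = 31,250 Hz; 71,230 Hz exceeds it.
Alias = |71,230 − 1×62,500| = |71,230 − 62,500| = 8,730 Hz.

8,730 Hz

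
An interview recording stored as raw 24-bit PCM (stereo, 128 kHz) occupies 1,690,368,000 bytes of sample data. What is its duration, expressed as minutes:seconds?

36:41

Byte rate = 128,000 × 3 × 2 = 768,000 bytes/s.
Duration = 1,690,368,000 / 768,000 = 2,201 s.
2,201 s = 36:41.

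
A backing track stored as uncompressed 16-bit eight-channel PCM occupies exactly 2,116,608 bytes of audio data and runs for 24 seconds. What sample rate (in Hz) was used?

Bytes = sample_rate × seconds × bytes_per_sample × channels.
sample_rate = 2,116,608 / (24 × 2 × 8) = 2,116,608 / 384 = 5,512 Hz.

5,512 Hz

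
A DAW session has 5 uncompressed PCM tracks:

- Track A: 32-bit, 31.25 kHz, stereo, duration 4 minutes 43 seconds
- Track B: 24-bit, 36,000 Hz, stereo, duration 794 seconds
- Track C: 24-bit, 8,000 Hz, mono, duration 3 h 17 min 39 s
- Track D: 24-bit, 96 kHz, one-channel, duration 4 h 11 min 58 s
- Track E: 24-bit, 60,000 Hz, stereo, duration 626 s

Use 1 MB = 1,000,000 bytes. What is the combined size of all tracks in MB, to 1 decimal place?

Track A: 4 minutes 43 seconds = 283 s; 31,250 × 283 × 4 × 2 = 70,750,000 bytes.
Track B: 36,000 × 794 × 3 × 2 = 171,504,000 bytes.
Track C: 3 h 17 min 39 s = 11,859 s; 8,000 × 11,859 × 3 × 1 = 284,616,000 bytes.
Track D: 4 h 11 min 58 s = 15,118 s; 96,000 × 15,118 × 3 × 1 = 4,353,984,000 bytes.
Track E: 60,000 × 626 × 3 × 2 = 225,360,000 bytes.
Total = 5,106,214,000 bytes = 5106.2 MB.

5106.2 MB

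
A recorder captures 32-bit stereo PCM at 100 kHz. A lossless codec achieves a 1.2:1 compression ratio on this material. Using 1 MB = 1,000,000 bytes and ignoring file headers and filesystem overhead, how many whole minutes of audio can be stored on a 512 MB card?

12 minutes

Uncompressed byte rate = 100,000 × 4 × 2 = 800,000 bytes/s.
After 1.2:1 compression, effective rate ≈ 666666.67 bytes/s.
Capacity = 512 × 1,000,000 = 512,000,000 bytes.
512,000,000 / effective rate ≈ 768 s → 12 minutes.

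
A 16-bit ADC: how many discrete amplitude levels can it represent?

65,536 levels

2^16 = 65,536.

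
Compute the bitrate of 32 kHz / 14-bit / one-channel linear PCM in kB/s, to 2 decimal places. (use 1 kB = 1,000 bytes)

56.00 kB/s

Bit rate = 32,000 × 14 × 1 = 448,000 bits/s.
448,000 / 8 = 56,000 B/s = 56.00 kB/s.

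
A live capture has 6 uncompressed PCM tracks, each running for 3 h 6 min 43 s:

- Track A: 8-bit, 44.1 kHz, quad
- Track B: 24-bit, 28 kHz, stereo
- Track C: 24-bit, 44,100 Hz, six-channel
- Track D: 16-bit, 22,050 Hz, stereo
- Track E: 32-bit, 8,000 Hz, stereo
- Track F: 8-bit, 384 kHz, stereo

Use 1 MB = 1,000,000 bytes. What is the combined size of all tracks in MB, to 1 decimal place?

23060.3 MB

3 h 6 min 43 s = 11,203 s.
Track A: 44,100 × 11,203 × 1 × 4 = 1,976,209,200 bytes.
Track B: 28,000 × 11,203 × 3 × 2 = 1,882,104,000 bytes.
Track C: 44,100 × 11,203 × 3 × 6 = 8,892,941,400 bytes.
Track D: 22,050 × 11,203 × 2 × 2 = 988,104,600 bytes.
Track E: 8,000 × 11,203 × 4 × 2 = 716,992,000 bytes.
Track F: 384,000 × 11,203 × 1 × 2 = 8,603,904,000 bytes.
Total = 23,060,255,200 bytes = 23060.3 MB.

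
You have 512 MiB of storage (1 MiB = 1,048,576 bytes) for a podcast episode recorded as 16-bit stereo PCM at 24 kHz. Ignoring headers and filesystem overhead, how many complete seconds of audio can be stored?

Uncompressed byte rate = 24,000 × 2 × 2 = 96,000 bytes/s.
Capacity = 512 × 1,048,576 = 536,870,912 bytes.
536,870,912 / 96,000 ≈ 5592.41 s → 5,592 seconds.

5,592 seconds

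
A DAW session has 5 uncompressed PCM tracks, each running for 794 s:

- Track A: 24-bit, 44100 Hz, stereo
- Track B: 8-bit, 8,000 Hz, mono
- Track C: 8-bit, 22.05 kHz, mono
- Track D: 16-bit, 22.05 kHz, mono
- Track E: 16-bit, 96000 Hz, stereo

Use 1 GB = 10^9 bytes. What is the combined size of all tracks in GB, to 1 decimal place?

0.6 GB

Track A: 44,100 × 794 × 3 × 2 = 210,092,400 bytes.
Track B: 8,000 × 794 × 1 × 1 = 6,352,000 bytes.
Track C: 22,050 × 794 × 1 × 1 = 17,507,700 bytes.
Track D: 22,050 × 794 × 2 × 1 = 35,015,400 bytes.
Track E: 96,000 × 794 × 2 × 2 = 304,896,000 bytes.
Total = 573,863,500 bytes = 0.6 GB.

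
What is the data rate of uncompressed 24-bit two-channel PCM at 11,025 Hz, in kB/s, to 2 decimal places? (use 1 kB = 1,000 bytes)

66.15 kB/s

Bit rate = 11,025 × 24 × 2 = 529,200 bits/s.
529,200 / 8 = 66,150 B/s = 66.15 kB/s.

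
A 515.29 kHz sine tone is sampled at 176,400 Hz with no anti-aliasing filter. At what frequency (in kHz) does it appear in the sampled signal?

Nyquist = 176,400/2 = 88,200 Hz; 515,290 Hz exceeds it.
Alias = |515,290 − 3×176,400| = |515,290 − 529,200| = 13,910 Hz = 13.91 kHz.

13.91 kHz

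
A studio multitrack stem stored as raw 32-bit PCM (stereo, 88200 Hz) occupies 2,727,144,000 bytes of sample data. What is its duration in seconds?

Byte rate = 88,200 × 4 × 2 = 705,600 bytes/s.
Duration = 2,727,144,000 / 705,600 = 3,865 s.

3,865 seconds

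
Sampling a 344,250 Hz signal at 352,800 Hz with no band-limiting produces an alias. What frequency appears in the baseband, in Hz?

8,550 Hz

Nyquist = 352,800/2 = 176,400 Hz; 344,250 Hz exceeds it.
Alias = |344,250 − 1×352,800| = |344,250 − 352,800| = 8,550 Hz.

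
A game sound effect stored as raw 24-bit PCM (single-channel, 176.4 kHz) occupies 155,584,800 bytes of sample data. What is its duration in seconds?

Byte rate = 176,400 × 3 × 1 = 529,200 bytes/s.
Duration = 155,584,800 / 529,200 = 294 s.

294 seconds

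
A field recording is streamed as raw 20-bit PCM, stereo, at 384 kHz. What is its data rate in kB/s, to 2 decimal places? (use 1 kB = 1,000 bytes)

Bit rate = 384,000 × 20 × 2 = 15,360,000 bits/s.
15,360,000 / 8 = 1,920,000 B/s = 1920.00 kB/s.

1920.00 kB/s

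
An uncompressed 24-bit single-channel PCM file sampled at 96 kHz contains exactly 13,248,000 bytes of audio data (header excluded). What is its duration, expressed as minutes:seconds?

0:46

Byte rate = 96,000 × 3 × 1 = 288,000 bytes/s.
Duration = 13,248,000 / 288,000 = 46 s.
46 s = 0:46.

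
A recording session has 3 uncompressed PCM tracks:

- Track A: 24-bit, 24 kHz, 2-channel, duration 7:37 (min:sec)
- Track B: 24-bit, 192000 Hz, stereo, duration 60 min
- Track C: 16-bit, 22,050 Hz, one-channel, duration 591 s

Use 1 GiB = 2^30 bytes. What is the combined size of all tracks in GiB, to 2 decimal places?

3.95 GiB

Track A: 7:37 (min:sec) = 457 s; 24,000 × 457 × 3 × 2 = 65,808,000 bytes.
Track B: 60 min = 3,600 s; 192,000 × 3,600 × 3 × 2 = 4,147,200,000 bytes.
Track C: 22,050 × 591 × 2 × 1 = 26,063,100 bytes.
Total = 4,239,071,100 bytes = 3.95 GiB.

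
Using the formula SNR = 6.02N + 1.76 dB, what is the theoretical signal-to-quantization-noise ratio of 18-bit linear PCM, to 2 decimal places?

110.12 dB

6.02 × 18 + 1.76 = 110.12 dB.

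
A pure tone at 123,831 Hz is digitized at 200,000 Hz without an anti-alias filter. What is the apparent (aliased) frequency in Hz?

Nyquist = 200,000/2 = 100,000 Hz; 123,831 Hz exceeds it.
Alias = |123,831 − 1×200,000| = |123,831 − 200,000| = 76,169 Hz.

76,169 Hz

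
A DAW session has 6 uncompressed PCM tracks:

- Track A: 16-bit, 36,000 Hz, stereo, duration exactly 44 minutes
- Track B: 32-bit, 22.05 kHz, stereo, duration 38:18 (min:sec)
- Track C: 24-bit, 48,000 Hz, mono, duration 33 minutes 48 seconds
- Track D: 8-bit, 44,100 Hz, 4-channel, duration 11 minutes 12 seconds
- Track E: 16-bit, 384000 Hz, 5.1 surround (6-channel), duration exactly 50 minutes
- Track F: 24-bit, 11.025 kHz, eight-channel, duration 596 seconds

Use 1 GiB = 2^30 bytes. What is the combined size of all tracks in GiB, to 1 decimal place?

Track A: exactly 44 minutes = 2,640 s; 36,000 × 2,640 × 2 × 2 = 380,160,000 bytes.
Track B: 38:18 (min:sec) = 2,298 s; 22,050 × 2,298 × 4 × 2 = 405,367,200 bytes.
Track C: 33 minutes 48 seconds = 2,028 s; 48,000 × 2,028 × 3 × 1 = 292,032,000 bytes.
Track D: 11 minutes 12 seconds = 672 s; 44,100 × 672 × 1 × 4 = 118,540,800 bytes.
Track E: exactly 50 minutes = 3,000 s; 384,000 × 3,000 × 2 × 6 = 13,824,000,000 bytes.
Track F: 11,025 × 596 × 3 × 8 = 157,701,600 bytes.
Total = 15,177,801,600 bytes = 14.1 GiB.

14.1 GiB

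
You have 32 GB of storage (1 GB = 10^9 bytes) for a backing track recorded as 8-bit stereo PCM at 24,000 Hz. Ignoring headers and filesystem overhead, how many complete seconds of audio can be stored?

Uncompressed byte rate = 24,000 × 1 × 2 = 48,000 bytes/s.
Capacity = 32 × 1,000,000,000 = 32,000,000,000 bytes.
32,000,000,000 / 48,000 ≈ 666666.67 s → 666,666 seconds.

666,666 seconds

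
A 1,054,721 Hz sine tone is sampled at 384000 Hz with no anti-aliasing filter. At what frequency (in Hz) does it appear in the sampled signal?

97,279 Hz

Nyquist = 384,000/2 = 192,000 Hz; 1,054,721 Hz exceeds it.
Alias = |1,054,721 − 3×384,000| = |1,054,721 − 1,152,000| = 97,279 Hz.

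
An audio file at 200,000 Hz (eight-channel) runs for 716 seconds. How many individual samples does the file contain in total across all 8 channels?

1,145,600,000 samples

200,000 × 716 s × 8 ch = 1,145,600,000 samples.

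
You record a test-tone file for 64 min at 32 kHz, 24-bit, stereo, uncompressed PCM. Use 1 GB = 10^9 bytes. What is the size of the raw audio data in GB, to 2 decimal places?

0.74 GB

Duration = 64 min = 3,840 s.
Bytes = 32,000 samples/s × 3,840 s × 3 bytes/sample × 2 ch = 737,280,000 bytes.
737,280,000 / 1,000,000,000 = 0.74 GB.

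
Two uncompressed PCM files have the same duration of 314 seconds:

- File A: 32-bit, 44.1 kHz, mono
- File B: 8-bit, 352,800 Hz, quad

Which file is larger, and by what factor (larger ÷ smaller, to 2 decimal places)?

File A: 44,100 × 4 × 1 = 176,400 bytes/s.
File B: 352,800 × 1 × 4 = 1,411,200 bytes/s.
File B is larger; ratio = 443,116,800 / 55,389,600 = 8.00.

File B, by a factor of 8.00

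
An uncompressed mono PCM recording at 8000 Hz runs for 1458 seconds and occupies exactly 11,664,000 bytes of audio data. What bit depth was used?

8 bits

Bytes per sample = 11,664,000 / (8,000 × 1,458 × 1) = 11,664,000 / 11,664,000 = 1.
Bit depth = 1 × 8 = 8 bits.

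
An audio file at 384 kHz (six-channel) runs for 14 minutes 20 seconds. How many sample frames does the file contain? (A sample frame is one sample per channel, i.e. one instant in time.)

14 minutes 20 seconds = 860 s.
384,000 samples/s × 860 s = 330,240,000 frames.

330,240,000 sample frames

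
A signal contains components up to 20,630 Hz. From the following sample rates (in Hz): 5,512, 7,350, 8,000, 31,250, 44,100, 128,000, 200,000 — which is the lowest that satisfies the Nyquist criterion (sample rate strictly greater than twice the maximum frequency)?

Need sample rate > 2 × 20,630 = 41,260 Hz.
Lowest listed rate above 41,260 Hz is 44,100 Hz.

44,100 Hz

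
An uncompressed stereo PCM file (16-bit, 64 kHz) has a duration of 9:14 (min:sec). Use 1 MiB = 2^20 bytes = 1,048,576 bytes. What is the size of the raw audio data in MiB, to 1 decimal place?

Duration = 9:14 (min:sec) = 554 s.
Bytes = 64,000 samples/s × 554 s × 2 bytes/sample × 2 ch = 141,824,000 bytes.
141,824,000 / 1,048,576 = 135.3 MiB.

135.3 MiB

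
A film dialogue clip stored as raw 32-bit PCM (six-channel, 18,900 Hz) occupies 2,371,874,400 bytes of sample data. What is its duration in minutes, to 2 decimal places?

87.15 minutes

Byte rate = 18,900 × 4 × 6 = 453,600 bytes/s.
Duration = 2,371,874,400 / 453,600 = 5,229 s.
5,229 s / 60 = 87.15 minutes.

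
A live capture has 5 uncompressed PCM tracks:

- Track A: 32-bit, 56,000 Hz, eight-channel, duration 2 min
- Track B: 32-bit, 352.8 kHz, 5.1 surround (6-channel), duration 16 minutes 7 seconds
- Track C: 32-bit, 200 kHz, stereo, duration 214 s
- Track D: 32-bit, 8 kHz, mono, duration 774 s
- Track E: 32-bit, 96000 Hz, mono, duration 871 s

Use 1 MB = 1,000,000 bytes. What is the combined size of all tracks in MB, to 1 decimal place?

9104.5 MB

Track A: 2 min = 120 s; 56,000 × 120 × 4 × 8 = 215,040,000 bytes.
Track B: 16 minutes 7 seconds = 967 s; 352,800 × 967 × 4 × 6 = 8,187,782,400 bytes.
Track C: 200,000 × 214 × 4 × 2 = 342,400,000 bytes.
Track D: 8,000 × 774 × 4 × 1 = 24,768,000 bytes.
Track E: 96,000 × 871 × 4 × 1 = 334,464,000 bytes.
Total = 9,104,454,400 bytes = 9104.5 MB.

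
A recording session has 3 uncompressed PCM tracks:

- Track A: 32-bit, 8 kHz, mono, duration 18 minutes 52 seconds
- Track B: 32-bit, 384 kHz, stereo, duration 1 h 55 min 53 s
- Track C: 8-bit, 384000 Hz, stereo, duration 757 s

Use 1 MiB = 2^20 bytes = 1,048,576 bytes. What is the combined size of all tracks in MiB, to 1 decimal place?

20959.1 MiB

Track A: 18 minutes 52 seconds = 1,132 s; 8,000 × 1,132 × 4 × 1 = 36,224,000 bytes.
Track B: 1 h 55 min 53 s = 6,953 s; 384,000 × 6,953 × 4 × 2 = 21,359,616,000 bytes.
Track C: 384,000 × 757 × 1 × 2 = 581,376,000 bytes.
Total = 21,977,216,000 bytes = 20959.1 MiB.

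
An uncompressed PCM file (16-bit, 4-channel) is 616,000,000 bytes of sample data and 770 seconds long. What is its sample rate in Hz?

Bytes = sample_rate × seconds × bytes_per_sample × channels.
sample_rate = 616,000,000 / (770 × 2 × 4) = 616,000,000 / 6,160 = 100,000 Hz.

100,000 Hz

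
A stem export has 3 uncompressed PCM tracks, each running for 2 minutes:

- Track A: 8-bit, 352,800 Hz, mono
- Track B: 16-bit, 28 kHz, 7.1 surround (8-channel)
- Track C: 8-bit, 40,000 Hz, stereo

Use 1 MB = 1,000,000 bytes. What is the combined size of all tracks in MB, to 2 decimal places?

2 minutes = 120 s.
Track A: 352,800 × 120 × 1 × 1 = 42,336,000 bytes.
Track B: 28,000 × 120 × 2 × 8 = 53,760,000 bytes.
Track C: 40,000 × 120 × 1 × 2 = 9,600,000 bytes.
Total = 105,696,000 bytes = 105.70 MB.

105.70 MB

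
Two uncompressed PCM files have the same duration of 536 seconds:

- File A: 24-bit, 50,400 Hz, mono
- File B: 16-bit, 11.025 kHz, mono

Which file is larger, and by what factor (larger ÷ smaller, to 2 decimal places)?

File A, by a factor of 6.86

File A: 50,400 × 3 × 1 = 151,200 bytes/s.
File B: 11,025 × 2 × 1 = 22,050 bytes/s.
File A is larger; ratio = 81,043,200 / 11,818,800 = 6.86.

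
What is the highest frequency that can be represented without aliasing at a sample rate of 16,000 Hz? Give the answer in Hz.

Nyquist frequency = sample rate / 2 = 16,000 / 2 = 8,000 Hz.

8,000 Hz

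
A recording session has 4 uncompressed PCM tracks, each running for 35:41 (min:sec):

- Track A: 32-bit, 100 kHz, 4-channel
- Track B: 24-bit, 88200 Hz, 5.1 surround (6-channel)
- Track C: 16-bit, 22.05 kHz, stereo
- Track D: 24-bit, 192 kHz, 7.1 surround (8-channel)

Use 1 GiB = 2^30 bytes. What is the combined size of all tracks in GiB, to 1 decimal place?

15.7 GiB

35:41 (min:sec) = 2,141 s.
Track A: 100,000 × 2,141 × 4 × 4 = 3,425,600,000 bytes.
Track B: 88,200 × 2,141 × 3 × 6 = 3,399,051,600 bytes.
Track C: 22,050 × 2,141 × 2 × 2 = 188,836,200 bytes.
Track D: 192,000 × 2,141 × 3 × 8 = 9,865,728,000 bytes.
Total = 16,879,215,800 bytes = 15.7 GiB.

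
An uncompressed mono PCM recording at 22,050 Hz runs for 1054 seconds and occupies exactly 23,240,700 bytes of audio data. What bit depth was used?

Bytes per sample = 23,240,700 / (22,050 × 1,054 × 1) = 23,240,700 / 23,240,700 = 1.
Bit depth = 1 × 8 = 8 bits.

8 bits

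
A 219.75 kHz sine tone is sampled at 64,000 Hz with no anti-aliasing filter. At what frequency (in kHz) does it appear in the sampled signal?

27.75 kHz

Nyquist = 64,000/2 = 32,000 Hz; 219,750 Hz exceeds it.
Alias = |219,750 − 3×64,000| = |219,750 − 192,000| = 27,750 Hz = 27.75 kHz.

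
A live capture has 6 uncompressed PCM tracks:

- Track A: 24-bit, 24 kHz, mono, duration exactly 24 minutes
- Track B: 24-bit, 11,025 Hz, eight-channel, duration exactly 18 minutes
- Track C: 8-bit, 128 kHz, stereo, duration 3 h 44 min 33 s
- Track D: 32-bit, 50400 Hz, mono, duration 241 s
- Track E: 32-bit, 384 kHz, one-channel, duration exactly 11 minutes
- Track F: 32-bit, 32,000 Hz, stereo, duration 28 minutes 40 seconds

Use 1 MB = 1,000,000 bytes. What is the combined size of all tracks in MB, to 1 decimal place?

Track A: exactly 24 minutes = 1,440 s; 24,000 × 1,440 × 3 × 1 = 103,680,000 bytes.
Track B: exactly 18 minutes = 1,080 s; 11,025 × 1,080 × 3 × 8 = 285,768,000 bytes.
Track C: 3 h 44 min 33 s = 13,473 s; 128,000 × 13,473 × 1 × 2 = 3,449,088,000 bytes.
Track D: 50,400 × 241 × 4 × 1 = 48,585,600 bytes.
Track E: exactly 11 minutes = 660 s; 384,000 × 660 × 4 × 1 = 1,013,760,000 bytes.
Track F: 28 minutes 40 seconds = 1,720 s; 32,000 × 1,720 × 4 × 2 = 440,320,000 bytes.
Total = 5,341,201,600 bytes = 5341.2 MB.

5341.2 MB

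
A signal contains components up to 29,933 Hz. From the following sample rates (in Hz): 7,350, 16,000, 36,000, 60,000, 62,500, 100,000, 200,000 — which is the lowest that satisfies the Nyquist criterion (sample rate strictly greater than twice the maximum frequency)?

Need sample rate > 2 × 29,933 = 59,866 Hz.
Lowest listed rate above 59,866 Hz is 60,000 Hz.

60,000 Hz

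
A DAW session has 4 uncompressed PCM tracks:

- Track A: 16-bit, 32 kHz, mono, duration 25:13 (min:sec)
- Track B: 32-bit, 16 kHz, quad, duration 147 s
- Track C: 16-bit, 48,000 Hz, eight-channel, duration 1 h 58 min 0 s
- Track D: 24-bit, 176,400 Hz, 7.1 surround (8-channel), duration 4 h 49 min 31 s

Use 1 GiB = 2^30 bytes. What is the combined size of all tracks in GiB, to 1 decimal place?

Track A: 25:13 (min:sec) = 1,513 s; 32,000 × 1,513 × 2 × 1 = 96,832,000 bytes.
Track B: 16,000 × 147 × 4 × 4 = 37,632,000 bytes.
Track C: 1 h 58 min 0 s = 7,080 s; 48,000 × 7,080 × 2 × 8 = 5,437,440,000 bytes.
Track D: 4 h 49 min 31 s = 17,371 s; 176,400 × 17,371 × 3 × 8 = 73,541,865,600 bytes.
Total = 79,113,769,600 bytes = 73.7 GiB.

73.7 GiB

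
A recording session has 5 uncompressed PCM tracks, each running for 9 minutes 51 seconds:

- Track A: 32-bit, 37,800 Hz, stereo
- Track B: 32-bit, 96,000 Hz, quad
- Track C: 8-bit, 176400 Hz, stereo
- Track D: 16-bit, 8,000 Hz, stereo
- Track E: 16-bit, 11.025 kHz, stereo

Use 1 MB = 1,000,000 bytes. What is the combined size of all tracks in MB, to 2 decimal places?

1339.97 MB

9 minutes 51 seconds = 591 s.
Track A: 37,800 × 591 × 4 × 2 = 178,718,400 bytes.
Track B: 96,000 × 591 × 4 × 4 = 907,776,000 bytes.
Track C: 176,400 × 591 × 1 × 2 = 208,504,800 bytes.
Track D: 8,000 × 591 × 2 × 2 = 18,912,000 bytes.
Track E: 11,025 × 591 × 2 × 2 = 26,063,100 bytes.
Total = 1,339,974,300 bytes = 1339.97 MB.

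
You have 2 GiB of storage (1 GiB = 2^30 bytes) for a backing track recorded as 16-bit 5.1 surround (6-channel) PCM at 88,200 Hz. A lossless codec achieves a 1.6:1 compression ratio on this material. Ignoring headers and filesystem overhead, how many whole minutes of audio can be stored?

54 minutes

Uncompressed byte rate = 88,200 × 2 × 6 = 1,058,400 bytes/s.
After 1.6:1 compression, effective rate ≈ 661500 bytes/s.
Capacity = 2 × 1,073,741,824 = 2,147,483,648 bytes.
2,147,483,648 / effective rate ≈ 3246.38 s → 54 minutes.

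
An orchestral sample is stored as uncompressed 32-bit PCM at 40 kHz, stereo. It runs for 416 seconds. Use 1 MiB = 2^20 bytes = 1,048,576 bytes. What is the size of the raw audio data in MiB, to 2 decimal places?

Bytes = 40,000 samples/s × 416 s × 4 bytes/sample × 2 ch = 133,120,000 bytes.
133,120,000 / 1,048,576 = 126.95 MiB.

126.95 MiB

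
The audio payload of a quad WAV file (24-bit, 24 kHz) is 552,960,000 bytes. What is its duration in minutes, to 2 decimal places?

32.00 minutes

Byte rate = 24,000 × 3 × 4 = 288,000 bytes/s.
Duration = 552,960,000 / 288,000 = 1,920 s.
1,920 s / 60 = 32.00 minutes.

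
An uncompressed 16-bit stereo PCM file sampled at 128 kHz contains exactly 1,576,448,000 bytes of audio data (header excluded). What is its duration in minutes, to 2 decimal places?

51.32 minutes

Byte rate = 128,000 × 2 × 2 = 512,000 bytes/s.
Duration = 1,576,448,000 / 512,000 = 3,079 s.
3,079 s / 60 = 51.32 minutes.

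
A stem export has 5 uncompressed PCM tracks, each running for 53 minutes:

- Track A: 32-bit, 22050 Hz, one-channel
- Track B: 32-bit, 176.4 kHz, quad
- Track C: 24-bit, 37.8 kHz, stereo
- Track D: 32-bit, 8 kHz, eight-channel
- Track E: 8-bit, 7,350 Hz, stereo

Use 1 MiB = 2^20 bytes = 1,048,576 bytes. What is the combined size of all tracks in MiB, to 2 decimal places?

53 minutes = 3,180 s.
Track A: 22,050 × 3,180 × 4 × 1 = 280,476,000 bytes.
Track B: 176,400 × 3,180 × 4 × 4 = 8,975,232,000 bytes.
Track C: 37,800 × 3,180 × 3 × 2 = 721,224,000 bytes.
Track D: 8,000 × 3,180 × 4 × 8 = 814,080,000 bytes.
Track E: 7,350 × 3,180 × 1 × 2 = 46,746,000 bytes.
Total = 10,837,758,000 bytes = 10335.69 MiB.

10335.69 MiB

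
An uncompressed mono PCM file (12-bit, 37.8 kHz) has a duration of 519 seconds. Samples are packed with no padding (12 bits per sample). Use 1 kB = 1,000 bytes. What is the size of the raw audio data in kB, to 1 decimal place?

29427.3 kB

Bits = 37,800 × 519 × 12 × 1 = 235,418,400 bits = 29,427,300 bytes.
29,427,300 / 1,000 = 29427.3 kB.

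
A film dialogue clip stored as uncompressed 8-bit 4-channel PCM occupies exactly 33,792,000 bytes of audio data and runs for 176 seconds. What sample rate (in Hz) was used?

48,000 Hz

Bytes = sample_rate × seconds × bytes_per_sample × channels.
sample_rate = 33,792,000 / (176 × 1 × 4) = 33,792,000 / 704 = 48,000 Hz.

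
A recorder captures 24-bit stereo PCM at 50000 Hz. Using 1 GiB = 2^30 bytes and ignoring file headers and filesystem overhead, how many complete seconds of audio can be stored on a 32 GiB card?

114,532 seconds

Uncompressed byte rate = 50,000 × 3 × 2 = 300,000 bytes/s.
Capacity = 32 × 1,073,741,824 = 34,359,738,368 bytes.
34,359,738,368 / 300,000 ≈ 114532.46 s → 114,532 seconds.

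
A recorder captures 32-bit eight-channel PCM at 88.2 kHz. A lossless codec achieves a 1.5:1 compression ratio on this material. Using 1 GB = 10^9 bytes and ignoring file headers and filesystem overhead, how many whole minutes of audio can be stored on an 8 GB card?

Uncompressed byte rate = 88,200 × 4 × 8 = 2,822,400 bytes/s.
After 1.5:1 compression, effective rate ≈ 1881600 bytes/s.
Capacity = 8 × 1,000,000,000 = 8,000,000,000 bytes.
8,000,000,000 / effective rate ≈ 4251.7 s → 70 minutes.

70 minutes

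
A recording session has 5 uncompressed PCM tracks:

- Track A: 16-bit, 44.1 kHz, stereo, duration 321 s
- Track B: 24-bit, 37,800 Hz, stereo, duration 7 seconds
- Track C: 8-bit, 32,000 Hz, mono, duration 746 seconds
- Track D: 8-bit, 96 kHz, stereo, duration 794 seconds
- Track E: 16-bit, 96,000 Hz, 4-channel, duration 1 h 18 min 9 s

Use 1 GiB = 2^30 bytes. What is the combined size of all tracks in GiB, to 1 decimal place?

3.6 GiB

Track A: 44,100 × 321 × 2 × 2 = 56,624,400 bytes.
Track B: 37,800 × 7 × 3 × 2 = 1,587,600 bytes.
Track C: 32,000 × 746 × 1 × 1 = 23,872,000 bytes.
Track D: 96,000 × 794 × 1 × 2 = 152,448,000 bytes.
Track E: 1 h 18 min 9 s = 4,689 s; 96,000 × 4,689 × 2 × 4 = 3,601,152,000 bytes.
Total = 3,835,684,000 bytes = 3.6 GiB.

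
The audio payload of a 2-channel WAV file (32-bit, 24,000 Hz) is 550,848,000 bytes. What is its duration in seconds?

2,869 seconds

Byte rate = 24,000 × 4 × 2 = 192,000 bytes/s.
Duration = 550,848,000 / 192,000 = 2,869 s.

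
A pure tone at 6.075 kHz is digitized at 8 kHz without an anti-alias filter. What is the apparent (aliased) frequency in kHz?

1.925 kHz

Nyquist = 8,000/2 = 4,000 Hz; 6,075 Hz exceeds it.
Alias = |6,075 − 1×8,000| = |6,075 − 8,000| = 1,925 Hz = 1.925 kHz.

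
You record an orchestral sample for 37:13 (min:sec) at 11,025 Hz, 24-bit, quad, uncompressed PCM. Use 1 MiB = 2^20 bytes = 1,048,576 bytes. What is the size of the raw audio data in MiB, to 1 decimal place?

281.7 MiB

Duration = 37:13 (min:sec) = 2,233 s.
Bytes = 11,025 samples/s × 2,233 s × 3 bytes/sample × 4 ch = 295,425,900 bytes.
295,425,900 / 1,048,576 = 281.7 MiB.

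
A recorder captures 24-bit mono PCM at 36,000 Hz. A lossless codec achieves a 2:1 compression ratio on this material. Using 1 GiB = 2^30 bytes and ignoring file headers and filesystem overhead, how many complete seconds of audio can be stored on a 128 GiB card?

Uncompressed byte rate = 36,000 × 3 × 1 = 108,000 bytes/s.
After 2:1 compression, effective rate ≈ 54000 bytes/s.
Capacity = 128 × 1,073,741,824 = 137,438,953,472 bytes.
137,438,953,472 / effective rate ≈ 2545165.81 s → 2,545,165 seconds.

2,545,165 seconds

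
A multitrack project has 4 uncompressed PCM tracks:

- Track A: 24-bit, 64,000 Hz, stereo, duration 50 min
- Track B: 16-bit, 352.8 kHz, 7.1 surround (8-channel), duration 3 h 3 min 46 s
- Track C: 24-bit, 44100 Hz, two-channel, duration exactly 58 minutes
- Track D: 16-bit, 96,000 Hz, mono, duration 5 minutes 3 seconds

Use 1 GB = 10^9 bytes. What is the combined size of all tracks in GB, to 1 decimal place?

64.4 GB

Track A: 50 min = 3,000 s; 64,000 × 3,000 × 3 × 2 = 1,152,000,000 bytes.
Track B: 3 h 3 min 46 s = 11,026 s; 352,800 × 11,026 × 2 × 8 = 62,239,564,800 bytes.
Track C: exactly 58 minutes = 3,480 s; 44,100 × 3,480 × 3 × 2 = 920,808,000 bytes.
Track D: 5 minutes 3 seconds = 303 s; 96,000 × 303 × 2 × 1 = 58,176,000 bytes.
Total = 64,370,548,800 bytes = 64.4 GB.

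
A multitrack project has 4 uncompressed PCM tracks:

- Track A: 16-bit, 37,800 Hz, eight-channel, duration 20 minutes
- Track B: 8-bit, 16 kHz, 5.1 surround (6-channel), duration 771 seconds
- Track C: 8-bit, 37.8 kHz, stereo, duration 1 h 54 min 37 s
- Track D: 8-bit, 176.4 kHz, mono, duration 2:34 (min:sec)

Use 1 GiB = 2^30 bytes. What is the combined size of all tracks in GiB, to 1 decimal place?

Track A: 20 minutes = 1,200 s; 37,800 × 1,200 × 2 × 8 = 725,760,000 bytes.
Track B: 16,000 × 771 × 1 × 6 = 74,016,000 bytes.
Track C: 1 h 54 min 37 s = 6,877 s; 37,800 × 6,877 × 1 × 2 = 519,901,200 bytes.
Track D: 2:34 (min:sec) = 154 s; 176,400 × 154 × 1 × 1 = 27,165,600 bytes.
Total = 1,346,842,800 bytes = 1.3 GiB.

1.3 GiB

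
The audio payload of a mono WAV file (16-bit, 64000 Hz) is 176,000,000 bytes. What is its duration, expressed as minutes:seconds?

22:55

Byte rate = 64,000 × 2 × 1 = 128,000 bytes/s.
Duration = 176,000,000 / 128,000 = 1,375 s.
1,375 s = 22:55.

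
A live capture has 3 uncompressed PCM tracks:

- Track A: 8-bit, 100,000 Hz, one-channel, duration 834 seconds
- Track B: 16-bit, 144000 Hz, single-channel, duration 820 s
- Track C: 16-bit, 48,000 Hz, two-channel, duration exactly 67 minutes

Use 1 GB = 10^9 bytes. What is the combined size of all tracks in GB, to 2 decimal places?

1.09 GB

Track A: 100,000 × 834 × 1 × 1 = 83,400,000 bytes.
Track B: 144,000 × 820 × 2 × 1 = 236,160,000 bytes.
Track C: exactly 67 minutes = 4,020 s; 48,000 × 4,020 × 2 × 2 = 771,840,000 bytes.
Total = 1,091,400,000 bytes = 1.09 GB.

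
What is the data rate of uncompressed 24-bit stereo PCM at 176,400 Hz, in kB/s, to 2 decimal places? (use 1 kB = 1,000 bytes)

Bit rate = 176,400 × 24 × 2 = 8,467,200 bits/s.
8,467,200 / 8 = 1,058,400 B/s = 1058.40 kB/s.

1058.40 kB/s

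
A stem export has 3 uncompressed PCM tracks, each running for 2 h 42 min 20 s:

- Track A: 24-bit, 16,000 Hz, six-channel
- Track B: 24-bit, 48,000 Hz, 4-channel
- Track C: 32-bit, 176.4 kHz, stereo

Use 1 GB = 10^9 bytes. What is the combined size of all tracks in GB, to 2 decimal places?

2 h 42 min 20 s = 9,740 s.
Track A: 16,000 × 9,740 × 3 × 6 = 2,805,120,000 bytes.
Track B: 48,000 × 9,740 × 3 × 4 = 5,610,240,000 bytes.
Track C: 176,400 × 9,740 × 4 × 2 = 13,745,088,000 bytes.
Total = 22,160,448,000 bytes = 22.16 GB.

22.16 GB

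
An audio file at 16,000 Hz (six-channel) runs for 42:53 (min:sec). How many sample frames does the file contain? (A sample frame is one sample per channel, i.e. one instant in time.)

42:53 (min:sec) = 2,573 s.
16,000 samples/s × 2,573 s = 41,168,000 frames.

41,168,000 sample frames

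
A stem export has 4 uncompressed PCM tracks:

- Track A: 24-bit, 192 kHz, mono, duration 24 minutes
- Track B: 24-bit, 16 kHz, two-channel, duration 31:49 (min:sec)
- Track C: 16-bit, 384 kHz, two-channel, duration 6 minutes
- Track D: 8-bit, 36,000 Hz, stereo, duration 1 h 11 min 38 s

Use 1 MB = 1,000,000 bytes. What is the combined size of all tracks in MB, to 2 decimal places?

Track A: 24 minutes = 1,440 s; 192,000 × 1,440 × 3 × 1 = 829,440,000 bytes.
Track B: 31:49 (min:sec) = 1,909 s; 16,000 × 1,909 × 3 × 2 = 183,264,000 bytes.
Track C: 6 minutes = 360 s; 384,000 × 360 × 2 × 2 = 552,960,000 bytes.
Track D: 1 h 11 min 38 s = 4,298 s; 36,000 × 4,298 × 1 × 2 = 309,456,000 bytes.
Total = 1,875,120,000 bytes = 1875.12 MB.

1875.12 MB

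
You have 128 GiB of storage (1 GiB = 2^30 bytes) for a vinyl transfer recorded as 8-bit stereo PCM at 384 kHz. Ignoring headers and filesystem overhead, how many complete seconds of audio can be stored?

178,956 seconds

Uncompressed byte rate = 384,000 × 1 × 2 = 768,000 bytes/s.
Capacity = 128 × 1,073,741,824 = 137,438,953,472 bytes.
137,438,953,472 / 768,000 ≈ 178956.97 s → 178,956 seconds.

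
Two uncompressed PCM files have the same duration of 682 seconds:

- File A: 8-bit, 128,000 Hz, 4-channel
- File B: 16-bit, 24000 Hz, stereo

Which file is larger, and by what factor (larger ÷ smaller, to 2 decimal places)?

File A, by a factor of 5.33

File A: 128,000 × 1 × 4 = 512,000 bytes/s.
File B: 24,000 × 2 × 2 = 96,000 bytes/s.
File A is larger; ratio = 349,184,000 / 65,472,000 = 5.33.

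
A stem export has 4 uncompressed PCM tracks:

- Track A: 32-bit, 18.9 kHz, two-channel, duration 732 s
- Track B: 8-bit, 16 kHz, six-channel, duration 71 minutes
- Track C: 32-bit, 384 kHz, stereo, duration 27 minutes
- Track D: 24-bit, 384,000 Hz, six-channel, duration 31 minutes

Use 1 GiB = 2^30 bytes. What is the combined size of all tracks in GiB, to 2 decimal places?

Track A: 18,900 × 732 × 4 × 2 = 110,678,400 bytes.
Track B: 71 minutes = 4,260 s; 16,000 × 4,260 × 1 × 6 = 408,960,000 bytes.
Track C: 27 minutes = 1,620 s; 384,000 × 1,620 × 4 × 2 = 4,976,640,000 bytes.
Track D: 31 minutes = 1,860 s; 384,000 × 1,860 × 3 × 6 = 12,856,320,000 bytes.
Total = 18,352,598,400 bytes = 17.09 GiB.

17.09 GiB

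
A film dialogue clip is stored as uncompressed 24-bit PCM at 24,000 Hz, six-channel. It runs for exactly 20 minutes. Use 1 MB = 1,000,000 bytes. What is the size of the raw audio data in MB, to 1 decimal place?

Duration = exactly 20 minutes = 1,200 s.
Bytes = 24,000 samples/s × 1,200 s × 3 bytes/sample × 6 ch = 518,400,000 bytes.
518,400,000 / 1,000,000 = 518.4 MB.

518.4 MB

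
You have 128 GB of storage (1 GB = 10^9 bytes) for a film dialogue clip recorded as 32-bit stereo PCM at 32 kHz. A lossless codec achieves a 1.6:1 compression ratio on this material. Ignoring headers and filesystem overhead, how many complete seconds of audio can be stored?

800,000 seconds

Uncompressed byte rate = 32,000 × 4 × 2 = 256,000 bytes/s.
After 1.6:1 compression, effective rate ≈ 160000 bytes/s.
Capacity = 128 × 1,000,000,000 = 128,000,000,000 bytes.
128,000,000,000 / effective rate ≈ 800000 s → 800,000 seconds.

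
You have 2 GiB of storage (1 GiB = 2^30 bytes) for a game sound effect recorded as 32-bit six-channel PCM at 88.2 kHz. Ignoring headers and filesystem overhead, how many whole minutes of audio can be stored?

Uncompressed byte rate = 88,200 × 4 × 6 = 2,116,800 bytes/s.
Capacity = 2 × 1,073,741,824 = 2,147,483,648 bytes.
2,147,483,648 / 2,116,800 ≈ 1014.5 s → 16 minutes.

16 minutes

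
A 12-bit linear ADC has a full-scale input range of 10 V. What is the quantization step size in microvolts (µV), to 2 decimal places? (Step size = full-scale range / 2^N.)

2441.41 µV

10 V / 2^12 = 10 / 4,096 V = 2441.41 µV.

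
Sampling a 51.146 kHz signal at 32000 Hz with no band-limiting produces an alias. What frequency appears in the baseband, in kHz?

Nyquist = 32,000/2 = 16,000 Hz; 51,146 Hz exceeds it.
Alias = |51,146 − 2×32,000| = |51,146 − 64,000| = 12,854 Hz = 12.854 kHz.

12.854 kHz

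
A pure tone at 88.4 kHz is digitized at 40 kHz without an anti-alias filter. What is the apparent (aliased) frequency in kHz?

Nyquist = 40,000/2 = 20,000 Hz; 88,400 Hz exceeds it.
Alias = |88,400 − 2×40,000| = |88,400 − 80,000| = 8,400 Hz = 8.4 kHz.

8.4 kHz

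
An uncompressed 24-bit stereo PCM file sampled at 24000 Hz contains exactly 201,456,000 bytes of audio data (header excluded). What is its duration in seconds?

1,399 seconds

Byte rate = 24,000 × 3 × 2 = 144,000 bytes/s.
Duration = 201,456,000 / 144,000 = 1,399 s.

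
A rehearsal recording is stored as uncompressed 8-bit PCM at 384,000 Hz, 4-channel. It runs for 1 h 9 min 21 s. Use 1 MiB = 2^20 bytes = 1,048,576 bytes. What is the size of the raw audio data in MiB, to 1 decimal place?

6095.2 MiB

Duration = 1 h 9 min 21 s = 4,161 s.
Bytes = 384,000 samples/s × 4,161 s × 1 bytes/sample × 4 ch = 6,391,296,000 bytes.
6,391,296,000 / 1,048,576 = 6095.2 MiB.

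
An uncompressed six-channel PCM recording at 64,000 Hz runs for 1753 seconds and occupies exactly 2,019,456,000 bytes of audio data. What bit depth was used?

24 bits

Bytes per sample = 2,019,456,000 / (64,000 × 1,753 × 6) = 2,019,456,000 / 673,152,000 = 3.
Bit depth = 3 × 8 = 24 bits.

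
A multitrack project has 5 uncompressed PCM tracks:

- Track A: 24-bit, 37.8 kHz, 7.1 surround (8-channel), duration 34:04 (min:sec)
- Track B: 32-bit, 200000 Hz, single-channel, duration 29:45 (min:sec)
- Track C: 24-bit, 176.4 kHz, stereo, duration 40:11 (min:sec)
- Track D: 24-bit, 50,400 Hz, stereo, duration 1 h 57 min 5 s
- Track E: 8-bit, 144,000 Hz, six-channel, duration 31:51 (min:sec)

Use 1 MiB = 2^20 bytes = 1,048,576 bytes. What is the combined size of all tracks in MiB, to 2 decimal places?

9164.41 MiB

Track A: 34:04 (min:sec) = 2,044 s; 37,800 × 2,044 × 3 × 8 = 1,854,316,800 bytes.
Track B: 29:45 (min:sec) = 1,785 s; 200,000 × 1,785 × 4 × 1 = 1,428,000,000 bytes.
Track C: 40:11 (min:sec) = 2,411 s; 176,400 × 2,411 × 3 × 2 = 2,551,802,400 bytes.
Track D: 1 h 57 min 5 s = 7,025 s; 50,400 × 7,025 × 3 × 2 = 2,124,360,000 bytes.
Track E: 31:51 (min:sec) = 1,911 s; 144,000 × 1,911 × 1 × 6 = 1,651,104,000 bytes.
Total = 9,609,583,200 bytes = 9164.41 MiB.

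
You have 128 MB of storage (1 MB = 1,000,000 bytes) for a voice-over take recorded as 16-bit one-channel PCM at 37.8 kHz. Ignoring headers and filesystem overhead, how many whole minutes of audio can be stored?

Uncompressed byte rate = 37,800 × 2 × 1 = 75,600 bytes/s.
Capacity = 128 × 1,000,000 = 128,000,000 bytes.
128,000,000 / 75,600 ≈ 1693.12 s → 28 minutes.

28 minutes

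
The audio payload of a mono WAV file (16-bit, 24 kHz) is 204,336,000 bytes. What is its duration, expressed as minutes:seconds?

70:57

Byte rate = 24,000 × 2 × 1 = 48,000 bytes/s.
Duration = 204,336,000 / 48,000 = 4,257 s.
4,257 s = 70:57.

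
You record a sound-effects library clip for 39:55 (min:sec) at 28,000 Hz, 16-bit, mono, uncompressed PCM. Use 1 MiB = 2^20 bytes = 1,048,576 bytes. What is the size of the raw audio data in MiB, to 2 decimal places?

Duration = 39:55 (min:sec) = 2,395 s.
Bytes = 28,000 samples/s × 2,395 s × 2 bytes/sample × 1 ch = 134,120,000 bytes.
134,120,000 / 1,048,576 = 127.91 MiB.

127.91 MiB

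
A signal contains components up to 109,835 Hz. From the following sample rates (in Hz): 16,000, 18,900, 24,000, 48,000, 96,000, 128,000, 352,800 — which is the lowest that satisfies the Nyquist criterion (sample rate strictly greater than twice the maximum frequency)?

352,800 Hz

Need sample rate > 2 × 109,835 = 219,670 Hz.
Lowest listed rate above 219,670 Hz is 352,800 Hz.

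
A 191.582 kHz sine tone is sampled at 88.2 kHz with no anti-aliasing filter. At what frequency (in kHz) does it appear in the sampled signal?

15.182 kHz

Nyquist = 88,200/2 = 44,100 Hz; 191,582 Hz exceeds it.
Alias = |191,582 − 2×88,200| = |191,582 − 176,400| = 15,182 Hz = 15.182 kHz.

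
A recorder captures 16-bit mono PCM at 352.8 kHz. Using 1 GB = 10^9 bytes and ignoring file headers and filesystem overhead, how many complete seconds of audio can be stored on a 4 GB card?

Uncompressed byte rate = 352,800 × 2 × 1 = 705,600 bytes/s.
Capacity = 4 × 1,000,000,000 = 4,000,000,000 bytes.
4,000,000,000 / 705,600 ≈ 5668.93 s → 5,668 seconds.

5,668 seconds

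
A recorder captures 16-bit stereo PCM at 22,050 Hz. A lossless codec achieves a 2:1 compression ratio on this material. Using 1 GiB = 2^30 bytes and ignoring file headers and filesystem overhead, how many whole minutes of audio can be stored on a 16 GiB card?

6,492 minutes

Uncompressed byte rate = 22,050 × 2 × 2 = 88,200 bytes/s.
After 2:1 compression, effective rate ≈ 44100 bytes/s.
Capacity = 16 × 1,073,741,824 = 17,179,869,184 bytes.
17,179,869,184 / effective rate ≈ 389566.19 s → 6,492 minutes.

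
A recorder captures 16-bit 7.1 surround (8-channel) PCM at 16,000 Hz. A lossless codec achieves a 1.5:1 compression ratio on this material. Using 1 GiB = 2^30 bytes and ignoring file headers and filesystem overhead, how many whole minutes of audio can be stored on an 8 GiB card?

Uncompressed byte rate = 16,000 × 2 × 8 = 256,000 bytes/s.
After 1.5:1 compression, effective rate ≈ 170666.67 bytes/s.
Capacity = 8 × 1,073,741,824 = 8,589,934,592 bytes.
8,589,934,592 / effective rate ≈ 50331.65 s → 838 minutes.

838 minutes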